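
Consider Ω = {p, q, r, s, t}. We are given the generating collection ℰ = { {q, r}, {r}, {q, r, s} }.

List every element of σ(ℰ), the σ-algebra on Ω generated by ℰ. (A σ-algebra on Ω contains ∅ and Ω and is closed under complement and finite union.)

|σ(ℰ)| = 16.  σ(ℰ) = { {}, {q}, {r}, {s}, {p, t}, {q, r}, {q, s}, {r, s}, {p, q, t}, {p, r, t}, {p, s, t}, {q, r, s}, {p, q, r, t}, {p, q, s, t}, {p, r, s, t}, Ω }

Working:
Start: ℰ ∪ {∅, Ω} = { {}, {r}, {q, r}, {q, r, s}, Ω }.
Step 1 (3 new):
  {p, t}  = complement {q, r, s}
  {p, s, t}  = complement {q, r}
  {p, q, s, t}  = complement {r}
  |family| = 8
Step 2 (3 new):
  {p, r, t}  = {r} ∪ {p, t}
  {p, q, r, t}  = {q, r} ∪ {p, t}
  {p, r, s, t}  = {r} ∪ {p, s, t}
  |family| = 11
Step 3. New:
  {q}  = complement {p, r, s, t}
  {s}  = complement {p, q, r, t}
  {q, s}  = complement {p, r, t}
  |family| = 14
Step 4: +2 →
  {r, s}  = {r} ∪ {s}
  {p, q, t}  = {p, t} ∪ {q}
  |family| = 16
Step 5: closed — nothing new.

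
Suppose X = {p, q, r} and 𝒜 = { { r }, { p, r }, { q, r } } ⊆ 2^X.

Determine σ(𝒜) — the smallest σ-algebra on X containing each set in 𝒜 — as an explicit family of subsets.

|σ(𝒜)| = 8.  σ(𝒜) = { ∅, { p }, { q }, { r }, { p, q }, { p, r }, { q, r }, X }

Trace:
Initial family (5 sets): { ∅, { r }, { p, r }, { q, r }, X }.
Pass 1 (3 new):
  { p }  = { q, r }ᶜ
  { q }  = { p, r }ᶜ
  { p, q }  = { r }ᶜ
Pass 2 adds nothing — fixpoint reached.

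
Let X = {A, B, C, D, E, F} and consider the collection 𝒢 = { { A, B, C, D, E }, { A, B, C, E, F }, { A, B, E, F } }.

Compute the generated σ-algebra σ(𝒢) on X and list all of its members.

Take S₀ = 𝒢 ∪ {∅, X} = { {  }, { A, B, E, F }, { A, B, C, D, E }, { A, B, C, E, F }, X }.
Round 1: 3 new —
  { D }  = complement { A, B, C, E, F }
  { F }  = complement { A, B, C, D, E }
  { C, D }  = complement { A, B, E, F }
  — 8 sets.
Round 2: 3 new —
  { D, F }  = { F } ∪ { D }
  { C, D, F }  = { F } ∪ { C, D }
  { A, B, D, E, F }  = { D } ∪ { A, B, E, F }
  — 11 sets.
Round 3 adds 3:
  { C }  = complement { A, B, D, E, F }
  { A, B, E }  = complement { C, D, F }
  { A, B, C, E }  = complement { D, F }
  — 14 sets.
Round 4: 2 new —
  { C, F }  = { C } ∪ { F }
  { A, B, D, E }  = { A, B, E } ∪ { D }
  — 16 sets.
Round 5 adds nothing — fixpoint reached.

σ(𝒢) = { {  }, { C }, { D }, { F }, { C, D }, { C, F }, { D, F }, { A, B, E }, { C, D, F }, { A, B, C, E }, { A, B, D, E }, { A, B, E, F }, { A, B, C, D, E }, { A, B, C, E, F }, { A, B, D, E, F }, X }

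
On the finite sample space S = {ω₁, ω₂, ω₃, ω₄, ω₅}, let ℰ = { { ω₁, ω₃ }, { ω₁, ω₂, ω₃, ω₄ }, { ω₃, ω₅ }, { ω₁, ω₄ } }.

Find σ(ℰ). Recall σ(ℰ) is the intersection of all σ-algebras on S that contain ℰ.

σ(ℰ) (32 sets): { {  }, { ω₁ }, { ω₂ }, { ω₃ }, { ω₄ }, { ω₅ }, { ω₁, ω₂ }, { ω₁, ω₃ }, { ω₁, ω₄ }, { ω₁, ω₅ }, { ω₂, ω₃ }, { ω₂, ω₄ }, { ω₂, ω₅ }, { ω₃, ω₄ }, { ω₃, ω₅ }, { ω₄, ω₅ }, { ω₁, ω₂, ω₃ }, { ω₁, ω₂, ω₄ }, { ω₁, ω₂, ω₅ }, { ω₁, ω₃, ω₄ }, { ω₁, ω₃, ω₅ }, { ω₁, ω₄, ω₅ }, { ω₂, ω₃, ω₄ }, { ω₂, ω₃, ω₅ }, { ω₂, ω₄, ω₅ }, { ω₃, ω₄, ω₅ }, { ω₁, ω₂, ω₃, ω₄ }, { ω₁, ω₂, ω₃, ω₅ }, { ω₁, ω₂, ω₄, ω₅ }, { ω₁, ω₃, ω₄, ω₅ }, { ω₂, ω₃, ω₄, ω₅ }, S }

Trace:
Initial family (6 sets): { {  }, { ω₁, ω₃ }, { ω₁, ω₄ }, { ω₃, ω₅ }, { ω₁, ω₂, ω₃, ω₄ }, S }.
Pass 1. New:
  { ω₅ }  = ᶜ of { ω₁, ω₂, ω₃, ω₄ }
  { ω₁, ω₂, ω₄ }  = ᶜ of { ω₃, ω₅ }
  { ω₁, ω₃, ω₄ }  = { ω₁, ω₄ } ∪ { ω₁, ω₃ }
  { ω₁, ω₃, ω₅ }  = { ω₁, ω₃ } ∪ { ω₃, ω₅ }
  { ω₂, ω₃, ω₅ }  = ᶜ of { ω₁, ω₄ }
  { ω₂, ω₄, ω₅ }  = ᶜ of { ω₁, ω₃ }
  { ω₁, ω₃, ω₄, ω₅ }  = { ω₁, ω₄ } ∪ { ω₃, ω₅ }
  (now 13)
Pass 2: +7 →
  { ω₂ }  = ᶜ of { ω₁, ω₃, ω₄, ω₅ }
  { ω₂, ω₄ }  = ᶜ of { ω₁, ω₃, ω₅ }
  { ω₂, ω₅ }  = ᶜ of { ω₁, ω₃, ω₄ }
  { ω₁, ω₄, ω₅ }  = { ω₅ } ∪ { ω₁, ω₄ }
  { ω₁, ω₂, ω₃, ω₅ }  = { ω₁, ω₃, ω₅ } ∪ { ω₂, ω₃, ω₅ }
  { ω₁, ω₂, ω₄, ω₅ }  = { ω₁, ω₂, ω₄ } ∪ { ω₅ }
  { ω₂, ω₃, ω₄, ω₅ }  = { ω₂, ω₃, ω₅ } ∪ { ω₂, ω₄, ω₅ }
  (now 20)
Pass 3. New:
  { ω₁ }  = ᶜ of { ω₂, ω₃, ω₄, ω₅ }
  { ω₃ }  = ᶜ of { ω₁, ω₂, ω₄, ω₅ }
  { ω₄ }  = ᶜ of { ω₁, ω₂, ω₃, ω₅ }
  { ω₂, ω₃ }  = ᶜ of { ω₁, ω₄, ω₅ }
  { ω₁, ω₂, ω₃ }  = { ω₂ } ∪ { ω₁, ω₃ }
  (now 25)
Pass 4 (7 new):
  { ω₁, ω₂ }  = { ω₂ } ∪ { ω₁ }
  { ω₁, ω₅ }  = { ω₅ } ∪ { ω₁ }
  { ω₃, ω₄ }  = { ω₃ } ∪ { ω₄ }
  { ω₄, ω₅ }  = ᶜ of { ω₁, ω₂, ω₃ }
  { ω₁, ω₂, ω₅ }  = { ω₂, ω₅ } ∪ { ω₁ }
  { ω₂, ω₃, ω₄ }  = { ω₃ } ∪ { ω₂, ω₄ }
  { ω₃, ω₄, ω₅ }  = { ω₄ } ∪ { ω₃, ω₅ }
  (now 32)
Pass 5: no new sets; the family is a σ-algebra.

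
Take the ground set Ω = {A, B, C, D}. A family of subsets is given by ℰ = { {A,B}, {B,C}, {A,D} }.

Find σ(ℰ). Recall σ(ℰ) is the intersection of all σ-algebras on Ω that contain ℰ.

Initial family (5 sets): { ∅, {A,B}, {A,D}, {B,C}, Ω }.
Step 1 adds 3:
  {C,D}  = complement {A,B}
  {A,B,C}  = {B,C} ∪ {A,B}
  {A,B,D}  = {A,D} ∪ {A,B}
  |family| = 8
Step 2: +4 →
  {C}  = complement {A,B,D}
  {D}  = complement {A,B,C}
  {A,C,D}  = {C,D} ∪ {A,D}
  {B,C,D}  = {C,D} ∪ {B,C}
  |family| = 12
Step 3: 2 new —
  {A}  = complement {B,C,D}
  {B}  = complement {A,C,D}
  |family| = 14
Step 4 adds 2:
  {A,C}  = {C} ∪ {A}
  {B,D}  = {D} ∪ {B}
  |family| = 16
After Step 5 the family is unchanged; done.

|σ(ℰ)| = 16.  σ(ℰ) = { ∅, {A}, {B}, {C}, {D}, {A,B}, {A,C}, {A,D}, {B,C}, {B,D}, {C,D}, {A,B,C}, {A,B,D}, {A,C,D}, {B,C,D}, Ω }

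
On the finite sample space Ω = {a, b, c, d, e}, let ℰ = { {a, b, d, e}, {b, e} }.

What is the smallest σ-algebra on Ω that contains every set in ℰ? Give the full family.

σ(ℰ) = { {}, {c}, {a, d}, {b, e}, {a, c, d}, {b, c, e}, {a, b, d, e}, Ω }

Trace:
Seed the family with ℰ together with ∅ and Ω: { {}, {b, e}, {a, b, d, e}, Ω }.
Pass 1: +2 →
  {c}  = {a, b, d, e}ᶜ
  {a, c, d}  = {b, e}ᶜ
  |family| = 6
Pass 2 (1 new):
  {b, c, e}  = {c} ∪ {b, e}
  |family| = 7
Pass 3: 1 new —
  {a, d}  = {b, c, e}ᶜ
  |family| = 8
After Pass 4 the family is unchanged; done.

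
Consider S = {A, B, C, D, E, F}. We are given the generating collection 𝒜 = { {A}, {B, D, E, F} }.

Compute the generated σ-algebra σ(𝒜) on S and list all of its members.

|σ(𝒜)| = 8.  σ(𝒜) = { ∅, {A}, {C}, {A, C}, {B, D, E, F}, {A, B, D, E, F}, {B, C, D, E, F}, S }

Trace:
Initial family (4 sets): { ∅, {A}, {B, D, E, F}, S }.
Pass 1: +3 →
  {A, C}  = complement {B, D, E, F}
  {A, B, D, E, F}  = {B, D, E, F} ∪ {A}
  {B, C, D, E, F}  = complement {A}
  (now 7)
Pass 2. New:
  {C}  = complement {A, B, D, E, F}
  (now 8)
Pass 3: stable.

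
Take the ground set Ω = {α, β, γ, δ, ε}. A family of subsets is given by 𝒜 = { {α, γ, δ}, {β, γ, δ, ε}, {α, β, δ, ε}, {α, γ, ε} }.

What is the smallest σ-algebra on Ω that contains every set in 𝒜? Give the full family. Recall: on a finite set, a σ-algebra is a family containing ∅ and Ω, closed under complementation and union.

Start: 𝒜 ∪ {∅, Ω} = { ∅, {α, γ, δ}, {α, γ, ε}, {α, β, δ, ε}, {β, γ, δ, ε}, Ω }.
Iteration 1 adds 5:
  {α}  = Ω∖{β, γ, δ, ε}
  {γ}  = Ω∖{α, β, δ, ε}
  {β, δ}  = Ω∖{α, γ, ε}
  {β, ε}  = Ω∖{α, γ, δ}
  {α, γ, δ, ε}  = {α, γ, δ} ∪ {α, γ, ε}
  — 11 sets.
Iteration 2 adds 9:
  {β}  = Ω∖{α, γ, δ, ε}
  {α, γ}  = {γ} ∪ {α}
  {α, β, δ}  = {β, δ} ∪ {α}
  {α, β, ε}  = {β, ε} ∪ {α}
  {β, γ, δ}  = {γ} ∪ {β, δ}
  {β, γ, ε}  = {β, ε} ∪ {γ}
  {β, δ, ε}  = {β, ε} ∪ {β, δ}
  {α, β, γ, δ}  = {α, γ, δ} ∪ {β, δ}
  {α, β, γ, ε}  = {β, ε} ∪ {α, γ, ε}
  — 20 sets.
Iteration 3: +9 →
  {δ}  = Ω∖{α, β, γ, ε}
  {ε}  = Ω∖{α, β, γ, δ}
  {α, β}  = {β} ∪ {α}
  {α, δ}  = Ω∖{β, γ, ε}
  {α, ε}  = Ω∖{β, γ, δ}
  {β, γ}  = {β} ∪ {γ}
  {γ, δ}  = Ω∖{α, β, ε}
  {γ, ε}  = Ω∖{α, β, δ}
  {α, β, γ}  = {β} ∪ {α, γ}
  — 29 sets.
Iteration 4. New:
  {δ, ε}  = Ω∖{α, β, γ}
  {α, δ, ε}  = Ω∖{β, γ}
  {γ, δ, ε}  = Ω∖{α, β}
  — 32 sets.
Iteration 5: already closed under ᶜ and ∪.

σ(𝒜) = { ∅, {α}, {β}, {γ}, {δ}, {ε}, {α, β}, {α, γ}, {α, δ}, {α, ε}, {β, γ}, {β, δ}, {β, ε}, {γ, δ}, {γ, ε}, {δ, ε}, {α, β, γ}, {α, β, δ}, {α, β, ε}, {α, γ, δ}, {α, γ, ε}, {α, δ, ε}, {β, γ, δ}, {β, γ, ε}, {β, δ, ε}, {γ, δ, ε}, {α, β, γ, δ}, {α, β, γ, ε}, {α, β, δ, ε}, {α, γ, δ, ε}, {β, γ, δ, ε}, Ω }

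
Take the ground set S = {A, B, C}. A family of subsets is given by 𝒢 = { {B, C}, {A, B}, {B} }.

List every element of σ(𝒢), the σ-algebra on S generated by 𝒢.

Start: 𝒢 ∪ {∅, S} = { {}, {B}, {A, B}, {B, C}, S }.
Round 1: 3 new —
  {A}  = S∖{B, C}
  {C}  = S∖{A, B}
  {A, C}  = S∖{B}
  (now 8)
Round 2: stable.

Hence σ(𝒢) has 8 members: { {}, {A}, {B}, {C}, {A, B}, {A, C}, {B, C}, S }.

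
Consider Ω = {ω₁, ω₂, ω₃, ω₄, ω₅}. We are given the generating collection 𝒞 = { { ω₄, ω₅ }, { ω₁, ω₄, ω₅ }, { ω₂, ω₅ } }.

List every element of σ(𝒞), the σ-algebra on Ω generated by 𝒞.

Answer: σ(𝒞) = { ∅, { ω₁ }, { ω₂ }, { ω₃ }, { ω₄ }, { ω₅ }, { ω₁, ω₂ }, { ω₁, ω₃ }, { ω₁, ω₄ }, { ω₁, ω₅ }, { ω₂, ω₃ }, { ω₂, ω₄ }, { ω₂, ω₅ }, { ω₃, ω₄ }, { ω₃, ω₅ }, { ω₄, ω₅ }, { ω₁, ω₂, ω₃ }, { ω₁, ω₂, ω₄ }, { ω₁, ω₂, ω₅ }, { ω₁, ω₃, ω₄ }, { ω₁, ω₃, ω₅ }, { ω₁, ω₄, ω₅ }, { ω₂, ω₃, ω₄ }, { ω₂, ω₃, ω₅ }, { ω₂, ω₄, ω₅ }, { ω₃, ω₄, ω₅ }, { ω₁, ω₂, ω₃, ω₄ }, { ω₁, ω₂, ω₃, ω₅ }, { ω₁, ω₂, ω₄, ω₅ }, { ω₁, ω₃, ω₄, ω₅ }, { ω₂, ω₃, ω₄, ω₅ }, Ω }

Trace:
Seed the family with 𝒞 together with ∅ and Ω: { ∅, { ω₂, ω₅ }, { ω₄, ω₅ }, { ω₁, ω₄, ω₅ }, Ω }.
Round 1 (5 new):
  { ω₂, ω₃ }  = Ω∖{ ω₁, ω₄, ω₅ }
  { ω₁, ω₂, ω₃ }  = Ω∖{ ω₄, ω₅ }
  { ω₁, ω₃, ω₄ }  = Ω∖{ ω₂, ω₅ }
  { ω₂, ω₄, ω₅ }  = { ω₄, ω₅ } ∪ { ω₂, ω₅ }
  { ω₁, ω₂, ω₄, ω₅ }  = { ω₁, ω₄, ω₅ } ∪ { ω₂, ω₅ }
Round 2 (7 new):
  { ω₃ }  = Ω∖{ ω₁, ω₂, ω₄, ω₅ }
  { ω₁, ω₃ }  = Ω∖{ ω₂, ω₄, ω₅ }
  { ω₂, ω₃, ω₅ }  = { ω₂, ω₅ } ∪ { ω₂, ω₃ }
  { ω₁, ω₂, ω₃, ω₄ }  = { ω₁, ω₂, ω₃ } ∪ { ω₁, ω₃, ω₄ }
  { ω₁, ω₂, ω₃, ω₅ }  = { ω₂, ω₅ } ∪ { ω₁, ω₂, ω₃ }
  { ω₁, ω₃, ω₄, ω₅ }  = { ω₁, ω₄, ω₅ } ∪ { ω₁, ω₃, ω₄ }
  { ω₂, ω₃, ω₄, ω₅ }  = { ω₄, ω₅ } ∪ { ω₂, ω₃ }
Round 3 adds 6:
  { ω₁ }  = Ω∖{ ω₂, ω₃, ω₄, ω₅ }
  { ω₂ }  = Ω∖{ ω₁, ω₃, ω₄, ω₅ }
  { ω₄ }  = Ω∖{ ω₁, ω₂, ω₃, ω₅ }
  { ω₅ }  = Ω∖{ ω₁, ω₂, ω₃, ω₄ }
  { ω₁, ω₄ }  = Ω∖{ ω₂, ω₃, ω₅ }
  { ω₃, ω₄, ω₅ }  = { ω₄, ω₅ } ∪ { ω₃ }
Round 4: +9 →
  { ω₁, ω₂ }  = Ω∖{ ω₃, ω₄, ω₅ }
  { ω₁, ω₅ }  = { ω₅ } ∪ { ω₁ }
  { ω₂, ω₄ }  = { ω₂ } ∪ { ω₄ }
  { ω₃, ω₄ }  = { ω₃ } ∪ { ω₄ }
  { ω₃, ω₅ }  = { ω₅ } ∪ { ω₃ }
  { ω₁, ω₂, ω₄ }  = { ω₂ } ∪ { ω₁, ω₄ }
  { ω₁, ω₂, ω₅ }  = { ω₂, ω₅ } ∪ { ω₁ }
  { ω₁, ω₃, ω₅ }  = { ω₅ } ∪ { ω₁, ω₃ }
  { ω₂, ω₃, ω₄ }  = { ω₂, ω₃ } ∪ { ω₄ }
Round 5 adds nothing — fixpoint reached.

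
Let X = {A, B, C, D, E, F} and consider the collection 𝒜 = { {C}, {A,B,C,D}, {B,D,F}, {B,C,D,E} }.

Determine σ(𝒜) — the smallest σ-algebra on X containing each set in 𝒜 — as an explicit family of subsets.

Start: 𝒜 ∪ {∅, X} = { {}, {C}, {B,D,F}, {A,B,C,D}, {B,C,D,E}, X }.
Pass 1: +8 →
  {A,F}  = {B,C,D,E}ᶜ
  {E,F}  = {A,B,C,D}ᶜ
  {A,C,E}  = {B,D,F}ᶜ
  {B,C,D,F}  = {C} ∪ {B,D,F}
  {A,B,C,D,E}  = {A,B,C,D} ∪ {B,C,D,E}
  {A,B,C,D,F}  = {B,D,F} ∪ {A,B,C,D}
  {A,B,D,E,F}  = {C}ᶜ
  {B,C,D,E,F}  = {B,D,F} ∪ {B,C,D,E}
  [14 total]
Pass 2 (10 new):
  {A}  = {B,C,D,E,F}ᶜ
  {E}  = {A,B,C,D,F}ᶜ
  {F}  = {A,B,C,D,E}ᶜ
  {A,E}  = {B,C,D,F}ᶜ
  {A,C,F}  = {A,F} ∪ {C}
  {A,E,F}  = {E,F} ∪ {A,F}
  {C,E,F}  = {E,F} ∪ {C}
  {A,B,D,F}  = {B,D,F} ∪ {A,F}
  {A,C,E,F}  = {E,F} ∪ {A,C,E}
  {B,D,E,F}  = {B,D,F} ∪ {E,F}
  [24 total]
Pass 3 (7 new):
  {A,C}  = {B,D,E,F}ᶜ
  {B,D}  = {A,C,E,F}ᶜ
  {C,E}  = {A,B,D,F}ᶜ
  {C,F}  = {F} ∪ {C}
  {A,B,D}  = {C,E,F}ᶜ
  {B,C,D}  = {A,E,F}ᶜ
  {B,D,E}  = {A,C,F}ᶜ
  [31 total]
Pass 4. New:
  {A,B,D,E}  = {C,F}ᶜ
  [32 total]
Pass 5: closed — nothing new.

Hence σ(𝒜) has 32 members: { {}, {A}, {C}, {E}, {F}, {A,C}, {A,E}, {A,F}, {B,D}, {C,E}, {C,F}, {E,F}, {A,B,D}, {A,C,E}, {A,C,F}, {A,E,F}, {B,C,D}, {B,D,E}, {B,D,F}, {C,E,F}, {A,B,C,D}, {A,B,D,E}, {A,B,D,F}, {A,C,E,F}, {B,C,D,E}, {B,C,D,F}, {B,D,E,F}, {A,B,C,D,E}, {A,B,C,D,F}, {A,B,D,E,F}, {B,C,D,E,F}, X }.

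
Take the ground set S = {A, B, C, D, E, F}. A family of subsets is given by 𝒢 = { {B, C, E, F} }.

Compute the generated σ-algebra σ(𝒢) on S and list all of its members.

Initial family (3 sets): { ∅, {B, C, E, F}, S }.
Step 1 (1 new):
  {A, D}  = complement {B, C, E, F}
  — 4 sets.
Step 2: stable.

|σ(𝒢)| = 4.  σ(𝒢) = { ∅, {A, D}, {B, C, E, F}, S }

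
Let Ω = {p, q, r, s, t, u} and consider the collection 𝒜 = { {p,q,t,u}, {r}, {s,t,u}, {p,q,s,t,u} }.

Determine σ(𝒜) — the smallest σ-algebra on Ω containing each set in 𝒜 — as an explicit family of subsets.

Answer: σ(𝒜) = { ∅, {r}, {s}, {p,q}, {r,s}, {t,u}, {p,q,r}, {p,q,s}, {r,t,u}, {s,t,u}, {p,q,r,s}, {p,q,t,u}, {r,s,t,u}, {p,q,r,t,u}, {p,q,s,t,u}, Ω }

Derivation:
Begin from { ∅, {r}, {s,t,u}, {p,q,t,u}, {p,q,s,t,u}, Ω } (that is, 𝒜 plus ∅ and Ω).
Step 1. New:
  {r,s}  = ᶜ of {p,q,t,u}
  {p,q,r}  = ᶜ of {s,t,u}
  {r,s,t,u}  = {r} ∪ {s,t,u}
  {p,q,r,t,u}  = {r} ∪ {p,q,t,u}
  — 10 sets.
Step 2 adds 3:
  {s}  = ᶜ of {p,q,r,t,u}
  {p,q}  = ᶜ of {r,s,t,u}
  {p,q,r,s}  = {r,s} ∪ {p,q,r}
  — 13 sets.
Step 3: +2 →
  {t,u}  = ᶜ of {p,q,r,s}
  {p,q,s}  = {p,q} ∪ {s}
  — 15 sets.
Step 4 adds 1:
  {r,t,u}  = ᶜ of {p,q,s}
  — 16 sets.
Step 5: closed — nothing new.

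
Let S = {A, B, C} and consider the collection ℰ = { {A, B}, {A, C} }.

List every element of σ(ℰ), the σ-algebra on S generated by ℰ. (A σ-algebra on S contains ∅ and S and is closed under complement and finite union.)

Take S₀ = ℰ ∪ {∅, S} = { {}, {A, B}, {A, C}, S }.
Iteration 1: 2 new —
  {B}  = ᶜ of {A, C}
  {C}  = ᶜ of {A, B}
  — 6 sets.
Iteration 2: 1 new —
  {B, C}  = {C} ∪ {B}
  — 7 sets.
Iteration 3. New:
  {A}  = ᶜ of {B, C}
  — 8 sets.
Iteration 4: already closed under ᶜ and ∪.

Therefore σ(ℰ) = { {}, {A}, {B}, {C}, {A, B}, {A, C}, {B, C}, S } (|σ(ℰ)| = 8).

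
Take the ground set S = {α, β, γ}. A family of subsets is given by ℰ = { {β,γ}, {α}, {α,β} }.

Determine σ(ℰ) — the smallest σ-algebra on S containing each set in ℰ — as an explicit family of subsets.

Initial family (5 sets): { {}, {α}, {α,β}, {β,γ}, S }.
Step 1: +1 →
  {γ}  = complement {α,β}
Step 2: 1 new —
  {α,γ}  = {γ} ∪ {α}
Step 3 adds 1:
  {β}  = complement {α,γ}
After Step 4 the family is unchanged; done.

Hence σ(ℰ) has 8 members: { {}, {α}, {β}, {γ}, {α,β}, {α,γ}, {β,γ}, S }.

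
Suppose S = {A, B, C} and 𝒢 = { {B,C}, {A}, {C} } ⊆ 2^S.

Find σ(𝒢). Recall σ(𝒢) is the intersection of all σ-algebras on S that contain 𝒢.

σ(𝒢) (8 sets): { {}, {A}, {B}, {C}, {A,B}, {A,C}, {B,C}, S }

Trace:
Take S₀ = 𝒢 ∪ {∅, S} = { {}, {A}, {C}, {B,C}, S }.
Round 1 (2 new):
  {A,B}  = {C}ᶜ
  {A,C}  = {C} ∪ {A}
  [7 total]
Round 2. New:
  {B}  = {A,C}ᶜ
  [8 total]
After Round 3 the family is unchanged; done.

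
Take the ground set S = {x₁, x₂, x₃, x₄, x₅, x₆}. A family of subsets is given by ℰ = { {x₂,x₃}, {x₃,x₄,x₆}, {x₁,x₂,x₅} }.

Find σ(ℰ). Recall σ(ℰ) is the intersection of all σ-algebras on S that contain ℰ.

Begin from { {}, {x₂,x₃}, {x₁,x₂,x₅}, {x₃,x₄,x₆}, S } (that is, ℰ plus ∅ and S).
Step 1: 3 new —
  {x₁,x₂,x₃,x₅}  = {x₁,x₂,x₅} ∪ {x₂,x₃}
  {x₁,x₄,x₅,x₆}  = complement {x₂,x₃}
  {x₂,x₃,x₄,x₆}  = {x₂,x₃} ∪ {x₃,x₄,x₆}
Step 2: 4 new —
  {x₁,x₅}  = complement {x₂,x₃,x₄,x₆}
  {x₄,x₆}  = complement {x₁,x₂,x₃,x₅}
  {x₁,x₂,x₄,x₅,x₆}  = {x₁,x₄,x₅,x₆} ∪ {x₁,x₂,x₅}
  {x₁,x₃,x₄,x₅,x₆}  = {x₁,x₄,x₅,x₆} ∪ {x₃,x₄,x₆}
Step 3 adds 2:
  {x₂}  = complement {x₁,x₃,x₄,x₅,x₆}
  {x₃}  = complement {x₁,x₂,x₄,x₅,x₆}
Step 4 adds 2:
  {x₁,x₃,x₅}  = {x₃} ∪ {x₁,x₅}
  {x₂,x₄,x₆}  = {x₂} ∪ {x₄,x₆}
After Step 5 the family is unchanged; done.

σ(ℰ) = { {}, {x₂}, {x₃}, {x₁,x₅}, {x₂,x₃}, {x₄,x₆}, {x₁,x₂,x₅}, {x₁,x₃,x₅}, {x₂,x₄,x₆}, {x₃,x₄,x₆}, {x₁,x₂,x₃,x₅}, {x₁,x₄,x₅,x₆}, {x₂,x₃,x₄,x₆}, {x₁,x₂,x₄,x₅,x₆}, {x₁,x₃,x₄,x₅,x₆}, S }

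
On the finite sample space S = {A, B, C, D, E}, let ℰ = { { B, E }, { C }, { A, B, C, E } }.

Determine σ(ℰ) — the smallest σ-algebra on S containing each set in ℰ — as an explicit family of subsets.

Seed the family with ℰ together with ∅ and S: { {  }, { C }, { B, E }, { A, B, C, E }, S }.
Pass 1 adds 4:
  { D }  = S∖{ A, B, C, E }
  { A, C, D }  = S∖{ B, E }
  { B, C, E }  = { C } ∪ { B, E }
  { A, B, D, E }  = S∖{ C }
  |family| = 9
Pass 2. New:
  { A, D }  = S∖{ B, C, E }
  { C, D }  = { C } ∪ { D }
  { B, D, E }  = { B, E } ∪ { D }
  { B, C, D, E }  = { B, C, E } ∪ { D }
  |family| = 13
Pass 3. New:
  { A }  = S∖{ B, C, D, E }
  { A, C }  = S∖{ B, D, E }
  { A, B, E }  = S∖{ C, D }
  |family| = 16
Pass 4: no new sets; the family is a σ-algebra.

Hence σ(ℰ) has 16 members: { {  }, { A }, { C }, { D }, { A, C }, { A, D }, { B, E }, { C, D }, { A, B, E }, { A, C, D }, { B, C, E }, { B, D, E }, { A, B, C, E }, { A, B, D, E }, { B, C, D, E }, S }.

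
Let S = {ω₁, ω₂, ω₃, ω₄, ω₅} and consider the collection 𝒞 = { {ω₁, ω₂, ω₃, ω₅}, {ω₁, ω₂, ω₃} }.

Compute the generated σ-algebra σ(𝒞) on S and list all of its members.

Start: 𝒞 ∪ {∅, S} = { {}, {ω₁, ω₂, ω₃}, {ω₁, ω₂, ω₃, ω₅}, S }.
Pass 1: 2 new —
  {ω₄}  = {ω₁, ω₂, ω₃, ω₅}ᶜ
  {ω₄, ω₅}  = {ω₁, ω₂, ω₃}ᶜ
Pass 2. New:
  {ω₁, ω₂, ω₃, ω₄}  = {ω₁, ω₂, ω₃} ∪ {ω₄}
Pass 3: 1 new —
  {ω₅}  = {ω₁, ω₂, ω₃, ω₄}ᶜ
Pass 4: closed — nothing new.

|σ(𝒞)| = 8.  σ(𝒞) = { {}, {ω₄}, {ω₅}, {ω₄, ω₅}, {ω₁, ω₂, ω₃}, {ω₁, ω₂, ω₃, ω₄}, {ω₁, ω₂, ω₃, ω₅}, S }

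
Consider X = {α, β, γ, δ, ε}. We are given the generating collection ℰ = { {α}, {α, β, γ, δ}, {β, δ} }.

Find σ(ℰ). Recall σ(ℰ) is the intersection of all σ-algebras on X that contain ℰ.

σ(ℰ) (16 sets): { ∅, {α}, {γ}, {ε}, {α, γ}, {α, ε}, {β, δ}, {γ, ε}, {α, β, δ}, {α, γ, ε}, {β, γ, δ}, {β, δ, ε}, {α, β, γ, δ}, {α, β, δ, ε}, {β, γ, δ, ε}, X }

Check:
Start: ℰ ∪ {∅, X} = { ∅, {α}, {β, δ}, {α, β, γ, δ}, X }.
Iteration 1: 4 new —
  {ε}  = complement {α, β, γ, δ}
  {α, β, δ}  = {β, δ} ∪ {α}
  {α, γ, ε}  = complement {β, δ}
  {β, γ, δ, ε}  = complement {α}
  (now 9)
Iteration 2: 4 new —
  {α, ε}  = {ε} ∪ {α}
  {γ, ε}  = complement {α, β, δ}
  {β, δ, ε}  = {ε} ∪ {β, δ}
  {α, β, δ, ε}  = {α, β, δ} ∪ {ε}
  (now 13)
Iteration 3 adds 3:
  {γ}  = complement {α, β, δ, ε}
  {α, γ}  = complement {β, δ, ε}
  {β, γ, δ}  = complement {α, ε}
  (now 16)
Iteration 4: stable.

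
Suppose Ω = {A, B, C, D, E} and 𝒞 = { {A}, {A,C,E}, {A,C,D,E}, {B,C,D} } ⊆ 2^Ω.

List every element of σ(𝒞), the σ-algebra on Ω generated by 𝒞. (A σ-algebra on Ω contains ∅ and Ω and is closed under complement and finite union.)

Begin from { {}, {A}, {A,C,E}, {B,C,D}, {A,C,D,E}, Ω } (that is, 𝒞 plus ∅ and Ω).
Iteration 1 (5 new):
  {B}  = ᶜ of {A,C,D,E}
  {A,E}  = ᶜ of {B,C,D}
  {B,D}  = ᶜ of {A,C,E}
  {A,B,C,D}  = {B,C,D} ∪ {A}
  {B,C,D,E}  = ᶜ of {A}
  — 11 sets.
Iteration 2: 6 new —
  {E}  = ᶜ of {A,B,C,D}
  {A,B}  = {B} ∪ {A}
  {A,B,D}  = {B,D} ∪ {A}
  {A,B,E}  = {B} ∪ {A,E}
  {A,B,C,E}  = {A,C,E} ∪ {B}
  {A,B,D,E}  = {A,E} ∪ {B,D}
  — 17 sets.
Iteration 3 adds 7:
  {C}  = ᶜ of {A,B,D,E}
  {D}  = ᶜ of {A,B,C,E}
  {B,E}  = {B} ∪ {E}
  {C,D}  = ᶜ of {A,B,E}
  {C,E}  = ᶜ of {A,B,D}
  {B,D,E}  = {B,D} ∪ {E}
  {C,D,E}  = ᶜ of {A,B}
  — 24 sets.
Iteration 4: +8 →
  {A,C}  = ᶜ of {B,D,E}
  {A,D}  = {D} ∪ {A}
  {B,C}  = {B} ∪ {C}
  {D,E}  = {E} ∪ {D}
  {A,B,C}  = {A,B} ∪ {C}
  {A,C,D}  = ᶜ of {B,E}
  {A,D,E}  = {A,E} ∪ {D}
  {B,C,E}  = {B,E} ∪ {C}
  — 32 sets.
Iteration 5: stable.

σ(𝒞) = { {}, {A}, {B}, {C}, {D}, {E}, {A,B}, {A,C}, {A,D}, {A,E}, {B,C}, {B,D}, {B,E}, {C,D}, {C,E}, {D,E}, {A,B,C}, {A,B,D}, {A,B,E}, {A,C,D}, {A,C,E}, {A,D,E}, {B,C,D}, {B,C,E}, {B,D,E}, {C,D,E}, {A,B,C,D}, {A,B,C,E}, {A,B,D,E}, {A,C,D,E}, {B,C,D,E}, Ω }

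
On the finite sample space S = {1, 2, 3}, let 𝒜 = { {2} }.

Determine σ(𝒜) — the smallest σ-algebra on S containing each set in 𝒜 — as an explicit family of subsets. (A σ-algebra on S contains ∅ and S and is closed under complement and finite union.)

Answer: σ(𝒜) = { {}, {2}, {1, 3}, S }

Check:
Begin from { {}, {2}, S } (that is, 𝒜 plus ∅ and S).
Pass 1. New:
  {1, 3}  = {2}ᶜ
  [4 total]
Pass 2: no new sets; the family is a σ-algebra.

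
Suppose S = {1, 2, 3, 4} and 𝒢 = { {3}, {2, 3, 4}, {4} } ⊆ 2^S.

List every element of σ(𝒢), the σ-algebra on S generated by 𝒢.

Begin from { {}, {3}, {4}, {2, 3, 4}, S } (that is, 𝒢 plus ∅ and S).
Round 1: 4 new —
  {1}  = S∖{2, 3, 4}
  {3, 4}  = {3} ∪ {4}
  {1, 2, 3}  = S∖{4}
  {1, 2, 4}  = S∖{3}
  [9 total]
Round 2: +4 →
  {1, 2}  = S∖{3, 4}
  {1, 3}  = {3} ∪ {1}
  {1, 4}  = {4} ∪ {1}
  {1, 3, 4}  = {3, 4} ∪ {1}
  [13 total]
Round 3: 3 new —
  {2}  = S∖{1, 3, 4}
  {2, 3}  = S∖{1, 4}
  {2, 4}  = S∖{1, 3}
  [16 total]
After Round 4 the family is unchanged; done.

Hence σ(𝒢) has 16 members: { {}, {1}, {2}, {3}, {4}, {1, 2}, {1, 3}, {1, 4}, {2, 3}, {2, 4}, {3, 4}, {1, 2, 3}, {1, 2, 4}, {1, 3, 4}, {2, 3, 4}, S }.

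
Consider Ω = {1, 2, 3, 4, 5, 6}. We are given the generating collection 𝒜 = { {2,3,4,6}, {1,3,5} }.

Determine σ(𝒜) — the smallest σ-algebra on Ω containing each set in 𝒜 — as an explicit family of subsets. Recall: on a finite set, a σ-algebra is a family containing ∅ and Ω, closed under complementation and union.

σ(𝒜) = { {}, {3}, {1,5}, {1,3,5}, {2,4,6}, {2,3,4,6}, {1,2,4,5,6}, Ω }

Derivation:
Begin from { {}, {1,3,5}, {2,3,4,6}, Ω } (that is, 𝒜 plus ∅ and Ω).
Step 1: +2 →
  {1,5}  = Ω∖{2,3,4,6}
  {2,4,6}  = Ω∖{1,3,5}
  — 6 sets.
Step 2 adds 1:
  {1,2,4,5,6}  = {2,4,6} ∪ {1,5}
  — 7 sets.
Step 3 (1 new):
  {3}  = Ω∖{1,2,4,5,6}
  — 8 sets.
Step 4: stable.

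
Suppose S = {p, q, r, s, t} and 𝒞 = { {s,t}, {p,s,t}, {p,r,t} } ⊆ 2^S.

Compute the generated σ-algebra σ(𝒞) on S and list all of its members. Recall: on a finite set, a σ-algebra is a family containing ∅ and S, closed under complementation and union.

Seed the family with 𝒞 together with ∅ and S: { ∅, {s,t}, {p,r,t}, {p,s,t}, S }.
Round 1 adds 4:
  {q,r}  = complement {p,s,t}
  {q,s}  = complement {p,r,t}
  {p,q,r}  = complement {s,t}
  {p,r,s,t}  = {s,t} ∪ {p,r,t}
  |family| = 9
Round 2. New:
  {q}  = complement {p,r,s,t}
  {q,r,s}  = {q,r} ∪ {q,s}
  {q,s,t}  = {s,t} ∪ {q,s}
  {p,q,r,s}  = {p,q,r} ∪ {q,s}
  {p,q,r,t}  = {p,q,r} ∪ {p,r,t}
  {p,q,s,t}  = {p,s,t} ∪ {q,s}
  {q,r,s,t}  = {s,t} ∪ {q,r}
  |family| = 16
Round 3: 6 new —
  {p}  = complement {q,r,s,t}
  {r}  = complement {p,q,s,t}
  {s}  = complement {p,q,r,t}
  {t}  = complement {p,q,r,s}
  {p,r}  = complement {q,s,t}
  {p,t}  = complement {q,r,s}
  |family| = 22
Round 4. New:
  {p,q}  = {q} ∪ {p}
  {p,s}  = {s} ∪ {p}
  {q,t}  = {q} ∪ {t}
  {r,s}  = {r} ∪ {s}
  {r,t}  = {t} ∪ {r}
  {p,q,s}  = {q,s} ∪ {p}
  {p,q,t}  = {q} ∪ {p,t}
  {p,r,s}  = {p,r} ∪ {s}
  {q,r,t}  = {t} ∪ {q,r}
  {r,s,t}  = {s,t} ∪ {r}
  |family| = 32
Round 5 adds nothing — fixpoint reached.

Hence σ(𝒞) has 32 members: { ∅, {p}, {q}, {r}, {s}, {t}, {p,q}, {p,r}, {p,s}, {p,t}, {q,r}, {q,s}, {q,t}, {r,s}, {r,t}, {s,t}, {p,q,r}, {p,q,s}, {p,q,t}, {p,r,s}, {p,r,t}, {p,s,t}, {q,r,s}, {q,r,t}, {q,s,t}, {r,s,t}, {p,q,r,s}, {p,q,r,t}, {p,q,s,t}, {p,r,s,t}, {q,r,s,t}, S }.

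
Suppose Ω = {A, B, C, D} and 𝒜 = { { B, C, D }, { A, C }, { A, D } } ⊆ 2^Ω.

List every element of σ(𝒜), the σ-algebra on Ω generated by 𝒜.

|σ(𝒜)| = 16.  σ(𝒜) = { {  }, { A }, { B }, { C }, { D }, { A, B }, { A, C }, { A, D }, { B, C }, { B, D }, { C, D }, { A, B, C }, { A, B, D }, { A, C, D }, { B, C, D }, Ω }

Check:
Initial family (5 sets): { {  }, { A, C }, { A, D }, { B, C, D }, Ω }.
Round 1: +4 →
  { A }  = complement { B, C, D }
  { B, C }  = complement { A, D }
  { B, D }  = complement { A, C }
  { A, C, D }  = { A, D } ∪ { A, C }
  — 9 sets.
Round 2 (3 new):
  { B }  = complement { A, C, D }
  { A, B, C }  = { B, C } ∪ { A, C }
  { A, B, D }  = { A, D } ∪ { B, D }
  — 12 sets.
Round 3 (3 new):
  { C }  = complement { A, B, D }
  { D }  = complement { A, B, C }
  { A, B }  = { B } ∪ { A }
  — 15 sets.
Round 4 (1 new):
  { C, D }  = complement { A, B }
  — 16 sets.
Round 5: closed — nothing new.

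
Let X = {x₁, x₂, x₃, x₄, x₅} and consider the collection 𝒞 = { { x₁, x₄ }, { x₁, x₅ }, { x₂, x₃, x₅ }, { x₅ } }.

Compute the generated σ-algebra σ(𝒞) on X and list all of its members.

Begin from { {  }, { x₅ }, { x₁, x₄ }, { x₁, x₅ }, { x₂, x₃, x₅ }, X } (that is, 𝒞 plus ∅ and X).
Round 1. New:
  { x₁, x₄, x₅ }  = { x₁, x₄ } ∪ { x₁, x₅ }
  { x₂, x₃, x₄ }  = { x₁, x₅ }ᶜ
  { x₁, x₂, x₃, x₄ }  = { x₅ }ᶜ
  { x₁, x₂, x₃, x₅ }  = { x₂, x₃, x₅ } ∪ { x₁, x₅ }
Round 2: 3 new —
  { x₄ }  = { x₁, x₂, x₃, x₅ }ᶜ
  { x₂, x₃ }  = { x₁, x₄, x₅ }ᶜ
  { x₂, x₃, x₄, x₅ }  = { x₂, x₃, x₄ } ∪ { x₅ }
Round 3: 2 new —
  { x₁ }  = { x₂, x₃, x₄, x₅ }ᶜ
  { x₄, x₅ }  = { x₄ } ∪ { x₅ }
Round 4 adds 1:
  { x₁, x₂, x₃ }  = { x₄, x₅ }ᶜ
After Round 5 the family is unchanged; done.

σ(𝒞) = { {  }, { x₁ }, { x₄ }, { x₅ }, { x₁, x₄ }, { x₁, x₅ }, { x₂, x₃ }, { x₄, x₅ }, { x₁, x₂, x₃ }, { x₁, x₄, x₅ }, { x₂, x₃, x₄ }, { x₂, x₃, x₅ }, { x₁, x₂, x₃, x₄ }, { x₁, x₂, x₃, x₅ }, { x₂, x₃, x₄, x₅ }, X }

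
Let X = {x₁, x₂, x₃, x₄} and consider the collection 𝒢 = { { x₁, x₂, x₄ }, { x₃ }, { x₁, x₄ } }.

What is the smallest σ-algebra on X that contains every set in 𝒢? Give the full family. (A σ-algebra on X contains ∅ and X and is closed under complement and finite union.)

Initial family (5 sets): { {  }, { x₃ }, { x₁, x₄ }, { x₁, x₂, x₄ }, X }.
Iteration 1. New:
  { x₂, x₃ }  = { x₁, x₄ }ᶜ
  { x₁, x₃, x₄ }  = { x₃ } ∪ { x₁, x₄ }
  — 7 sets.
Iteration 2 (1 new):
  { x₂ }  = { x₁, x₃, x₄ }ᶜ
  — 8 sets.
Iteration 3: closed — nothing new.

Therefore σ(𝒢) = { {  }, { x₂ }, { x₃ }, { x₁, x₄ }, { x₂, x₃ }, { x₁, x₂, x₄ }, { x₁, x₃, x₄ }, X } (|σ(𝒢)| = 8).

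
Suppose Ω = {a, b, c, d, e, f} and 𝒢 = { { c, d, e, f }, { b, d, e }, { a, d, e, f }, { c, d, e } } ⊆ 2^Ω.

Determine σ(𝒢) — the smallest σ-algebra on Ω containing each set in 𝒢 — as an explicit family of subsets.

Take S₀ = 𝒢 ∪ {∅, Ω} = { {}, { b, d, e }, { c, d, e }, { a, d, e, f }, { c, d, e, f }, Ω }.
Round 1 (8 new):
  { a, b }  = Ω∖{ c, d, e, f }
  { b, c }  = Ω∖{ a, d, e, f }
  { a, b, f }  = Ω∖{ c, d, e }
  { a, c, f }  = Ω∖{ b, d, e }
  { b, c, d, e }  = { c, d, e } ∪ { b, d, e }
  { a, b, d, e, f }  = { a, d, e, f } ∪ { b, d, e }
  { a, c, d, e, f }  = { c, d, e } ∪ { a, d, e, f }
  { b, c, d, e, f }  = { c, d, e, f } ∪ { b, d, e }
  (now 14)
Round 2 adds 8:
  { a }  = Ω∖{ b, c, d, e, f }
  { b }  = Ω∖{ a, c, d, e, f }
  { c }  = Ω∖{ a, b, d, e, f }
  { a, f }  = Ω∖{ b, c, d, e }
  { a, b, c }  = { a, b } ∪ { b, c }
  { a, b, c, f }  = { a, b } ∪ { a, c, f }
  { a, b, d, e }  = { a, b } ∪ { b, d, e }
  { a, b, c, d, e }  = { c, d, e } ∪ { a, b }
  (now 22)
Round 3. New:
  { f }  = Ω∖{ a, b, c, d, e }
  { a, c }  = { c } ∪ { a }
  { c, f }  = Ω∖{ a, b, d, e }
  { d, e }  = Ω∖{ a, b, c, f }
  { d, e, f }  = Ω∖{ a, b, c }
  { a, c, d, e }  = { c, d, e } ∪ { a }
  (now 28)
Round 4 adds 4:
  { b, f }  = Ω∖{ a, c, d, e }
  { a, d, e }  = { d, e } ∪ { a }
  { b, c, f }  = { b } ∪ { c, f }
  { b, d, e, f }  = Ω∖{ a, c }
  (now 32)
Round 5: stable.

Hence σ(𝒢) has 32 members: { {}, { a }, { b }, { c }, { f }, { a, b }, { a, c }, { a, f }, { b, c }, { b, f }, { c, f }, { d, e }, { a, b, c }, { a, b, f }, { a, c, f }, { a, d, e }, { b, c, f }, { b, d, e }, { c, d, e }, { d, e, f }, { a, b, c, f }, { a, b, d, e }, { a, c, d, e }, { a, d, e, f }, { b, c, d, e }, { b, d, e, f }, { c, d, e, f }, { a, b, c, d, e }, { a, b, d, e, f }, { a, c, d, e, f }, { b, c, d, e, f }, Ω }.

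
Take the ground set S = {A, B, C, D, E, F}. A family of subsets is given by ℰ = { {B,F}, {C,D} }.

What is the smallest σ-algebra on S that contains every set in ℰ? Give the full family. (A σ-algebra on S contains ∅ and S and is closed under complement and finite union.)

Take S₀ = ℰ ∪ {∅, S} = { {}, {B,F}, {C,D}, S }.
Pass 1: +3 →
  {A,B,E,F}  = complement {C,D}
  {A,C,D,E}  = complement {B,F}
  {B,C,D,F}  = {B,F} ∪ {C,D}
  — 7 sets.
Pass 2 (1 new):
  {A,E}  = complement {B,C,D,F}
  — 8 sets.
Pass 3: closed — nothing new.

Therefore σ(ℰ) = { {}, {A,E}, {B,F}, {C,D}, {A,B,E,F}, {A,C,D,E}, {B,C,D,F}, S } (|σ(ℰ)| = 8).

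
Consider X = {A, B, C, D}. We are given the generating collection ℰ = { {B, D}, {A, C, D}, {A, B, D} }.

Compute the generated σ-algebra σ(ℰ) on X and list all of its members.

|σ(ℰ)| = 16.  σ(ℰ) = { ∅, {A}, {B}, {C}, {D}, {A, B}, {A, C}, {A, D}, {B, C}, {B, D}, {C, D}, {A, B, C}, {A, B, D}, {A, C, D}, {B, C, D}, X }

Working:
Begin from { ∅, {B, D}, {A, B, D}, {A, C, D}, X } (that is, ℰ plus ∅ and X).
Step 1. New:
  {B}  = X∖{A, C, D}
  {C}  = X∖{A, B, D}
  {A, C}  = X∖{B, D}
  |family| = 8
Step 2: +3 →
  {B, C}  = {C} ∪ {B}
  {A, B, C}  = {B} ∪ {A, C}
  {B, C, D}  = {C} ∪ {B, D}
  |family| = 11
Step 3: 3 new —
  {A}  = X∖{B, C, D}
  {D}  = X∖{A, B, C}
  {A, D}  = X∖{B, C}
  |family| = 14
Step 4: 2 new —
  {A, B}  = {B} ∪ {A}
  {C, D}  = {C} ∪ {D}
  |family| = 16
Step 5: stable.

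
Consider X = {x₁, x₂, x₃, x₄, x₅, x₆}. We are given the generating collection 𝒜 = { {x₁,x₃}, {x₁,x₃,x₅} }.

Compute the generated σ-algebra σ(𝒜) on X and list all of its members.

σ(𝒜) (8 sets): { {}, {x₅}, {x₁,x₃}, {x₁,x₃,x₅}, {x₂,x₄,x₆}, {x₂,x₄,x₅,x₆}, {x₁,x₂,x₃,x₄,x₆}, X }

Check:
Start: 𝒜 ∪ {∅, X} = { {}, {x₁,x₃}, {x₁,x₃,x₅}, X }.
Iteration 1 (2 new):
  {x₂,x₄,x₆}  = complement {x₁,x₃,x₅}
  {x₂,x₄,x₅,x₆}  = complement {x₁,x₃}
  — 6 sets.
Iteration 2 adds 1:
  {x₁,x₂,x₃,x₄,x₆}  = {x₂,x₄,x₆} ∪ {x₁,x₃}
  — 7 sets.
Iteration 3 (1 new):
  {x₅}  = complement {x₁,x₂,x₃,x₄,x₆}
  — 8 sets.
After Iteration 4 the family is unchanged; done.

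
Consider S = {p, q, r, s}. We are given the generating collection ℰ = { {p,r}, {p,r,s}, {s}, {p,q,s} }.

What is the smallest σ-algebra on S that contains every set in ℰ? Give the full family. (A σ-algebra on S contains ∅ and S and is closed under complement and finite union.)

σ(ℰ) = { ∅, {p}, {q}, {r}, {s}, {p,q}, {p,r}, {p,s}, {q,r}, {q,s}, {r,s}, {p,q,r}, {p,q,s}, {p,r,s}, {q,r,s}, S }

Check:
Take S₀ = ℰ ∪ {∅, S} = { ∅, {s}, {p,r}, {p,q,s}, {p,r,s}, S }.
Iteration 1: +4 →
  {q}  = S∖{p,r,s}
  {r}  = S∖{p,q,s}
  {q,s}  = S∖{p,r}
  {p,q,r}  = S∖{s}
  |family| = 10
Iteration 2: 3 new —
  {q,r}  = {q} ∪ {r}
  {r,s}  = {r} ∪ {s}
  {q,r,s}  = {r} ∪ {q,s}
  |family| = 13
Iteration 3 adds 3:
  {p}  = S∖{q,r,s}
  {p,q}  = S∖{r,s}
  {p,s}  = S∖{q,r}
  |family| = 16
Iteration 4: stable.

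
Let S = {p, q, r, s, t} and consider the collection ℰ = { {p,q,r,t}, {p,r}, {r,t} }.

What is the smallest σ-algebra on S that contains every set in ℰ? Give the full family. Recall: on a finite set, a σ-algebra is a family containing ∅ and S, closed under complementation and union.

Take S₀ = ℰ ∪ {∅, S} = { {}, {p,r}, {r,t}, {p,q,r,t}, S }.
Iteration 1: +4 →
  {s}  = {p,q,r,t}ᶜ
  {p,q,s}  = {r,t}ᶜ
  {p,r,t}  = {p,r} ∪ {r,t}
  {q,s,t}  = {p,r}ᶜ
  |family| = 9
Iteration 2. New:
  {q,s}  = {p,r,t}ᶜ
  {p,r,s}  = {p,r} ∪ {s}
  {r,s,t}  = {s} ∪ {r,t}
  {p,q,r,s}  = {p,q,s} ∪ {p,r}
  {p,q,s,t}  = {p,q,s} ∪ {q,s,t}
  {p,r,s,t}  = {p,r,t} ∪ {s}
  {q,r,s,t}  = {r,t} ∪ {q,s,t}
  |family| = 16
Iteration 3 (6 new):
  {p}  = {q,r,s,t}ᶜ
  {q}  = {p,r,s,t}ᶜ
  {r}  = {p,q,s,t}ᶜ
  {t}  = {p,q,r,s}ᶜ
  {p,q}  = {r,s,t}ᶜ
  {q,t}  = {p,r,s}ᶜ
  |family| = 22
Iteration 4 (9 new):
  {p,s}  = {s} ∪ {p}
  {p,t}  = {t} ∪ {p}
  {q,r}  = {q} ∪ {r}
  {r,s}  = {r} ∪ {s}
  {s,t}  = {t} ∪ {s}
  {p,q,r}  = {p,q} ∪ {r}
  {p,q,t}  = {q,t} ∪ {p,q}
  {q,r,s}  = {r} ∪ {q,s}
  {q,r,t}  = {q,t} ∪ {r}
  |family| = 31
Iteration 5: +1 →
  {p,s,t}  = {q,r}ᶜ
  |family| = 32
Iteration 6: already closed under ᶜ and ∪.

σ(ℰ) = { {}, {p}, {q}, {r}, {s}, {t}, {p,q}, {p,r}, {p,s}, {p,t}, {q,r}, {q,s}, {q,t}, {r,s}, {r,t}, {s,t}, {p,q,r}, {p,q,s}, {p,q,t}, {p,r,s}, {p,r,t}, {p,s,t}, {q,r,s}, {q,r,t}, {q,s,t}, {r,s,t}, {p,q,r,s}, {p,q,r,t}, {p,q,s,t}, {p,r,s,t}, {q,r,s,t}, S }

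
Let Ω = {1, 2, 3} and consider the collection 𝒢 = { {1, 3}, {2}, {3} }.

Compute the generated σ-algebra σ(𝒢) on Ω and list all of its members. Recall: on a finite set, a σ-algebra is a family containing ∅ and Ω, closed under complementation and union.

Seed the family with 𝒢 together with ∅ and Ω: { {}, {2}, {3}, {1, 3}, Ω }.
Iteration 1: +2 →
  {1, 2}  = {3}ᶜ
  {2, 3}  = {3} ∪ {2}
Iteration 2 adds 1:
  {1}  = {2, 3}ᶜ
Iteration 3: stable.

σ(𝒢) = { {}, {1}, {2}, {3}, {1, 2}, {1, 3}, {2, 3}, Ω }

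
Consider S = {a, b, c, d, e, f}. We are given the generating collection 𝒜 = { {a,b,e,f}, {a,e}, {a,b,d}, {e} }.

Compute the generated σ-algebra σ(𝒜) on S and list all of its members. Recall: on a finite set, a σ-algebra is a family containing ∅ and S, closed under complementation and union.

Answer: σ(𝒜) = { ∅, {a}, {b}, {c}, {d}, {e}, {f}, {a,b}, {a,c}, {a,d}, {a,e}, {a,f}, {b,c}, {b,d}, {b,e}, {b,f}, {c,d}, {c,e}, {c,f}, {d,e}, {d,f}, {e,f}, {a,b,c}, {a,b,d}, {a,b,e}, {a,b,f}, {a,c,d}, {a,c,e}, {a,c,f}, {a,d,e}, {a,d,f}, {a,e,f}, {b,c,d}, {b,c,e}, {b,c,f}, {b,d,e}, {b,d,f}, {b,e,f}, {c,d,e}, {c,d,f}, {c,e,f}, {d,e,f}, {a,b,c,d}, {a,b,c,e}, {a,b,c,f}, {a,b,d,e}, {a,b,d,f}, {a,b,e,f}, {a,c,d,e}, {a,c,d,f}, {a,c,e,f}, {a,d,e,f}, {b,c,d,e}, {b,c,d,f}, {b,c,e,f}, {b,d,e,f}, {c,d,e,f}, {a,b,c,d,e}, {a,b,c,d,f}, {a,b,c,e,f}, {a,b,d,e,f}, {a,c,d,e,f}, {b,c,d,e,f}, S }

Working:
Seed the family with 𝒜 together with ∅ and S: { ∅, {e}, {a,e}, {a,b,d}, {a,b,e,f}, S }.
Iteration 1 adds 6:
  {c,d}  = S∖{a,b,e,f}
  {c,e,f}  = S∖{a,b,d}
  {a,b,d,e}  = {a,e} ∪ {a,b,d}
  {b,c,d,f}  = S∖{a,e}
  {a,b,c,d,f}  = S∖{e}
  {a,b,d,e,f}  = {a,b,d} ∪ {a,b,e,f}
  — 12 sets.
Iteration 2 (10 new):
  {c}  = S∖{a,b,d,e,f}
  {c,f}  = S∖{a,b,d,e}
  {c,d,e}  = {c,d} ∪ {e}
  {a,b,c,d}  = {c,d} ∪ {a,b,d}
  {a,c,d,e}  = {c,d} ∪ {a,e}
  {a,c,e,f}  = {c,e,f} ∪ {a,e}
  {c,d,e,f}  = {c,d} ∪ {c,e,f}
  {a,b,c,d,e}  = {c,d} ∪ {a,b,d,e}
  {a,b,c,e,f}  = {c,e,f} ∪ {a,b,e,f}
  {b,c,d,e,f}  = {e} ∪ {b,c,d,f}
  — 22 sets.
Iteration 3. New:
  {a}  = S∖{b,c,d,e,f}
  {d}  = S∖{a,b,c,e,f}
  {f}  = S∖{a,b,c,d,e}
  {a,b}  = S∖{c,d,e,f}
  {b,d}  = S∖{a,c,e,f}
  {b,f}  = S∖{a,c,d,e}
  {c,e}  = {e} ∪ {c}
  {e,f}  = S∖{a,b,c,d}
  {a,b,f}  = S∖{c,d,e}
  {a,c,e}  = {a,e} ∪ {c}
  {c,d,f}  = {c,d} ∪ {c,f}
  {a,c,d,e,f}  = {c,d,e} ∪ {a,c,e,f}
  — 34 sets.
Iteration 4: +25 →
  {b}  = S∖{a,c,d,e,f}
  {a,c}  = {a} ∪ {c}
  {a,d}  = {a} ∪ {d}
  {a,f}  = {a} ∪ {f}
  {d,e}  = {e} ∪ {d}
  {d,f}  = {f} ∪ {d}
  {a,b,c}  = {a,b} ∪ {c}
  {a,b,e}  = S∖{c,d,f}
  {a,c,d}  = {c,d} ∪ {a}
  {a,c,f}  = {a} ∪ {c,f}
  {a,d,e}  = {a,e} ∪ {d}
  {a,e,f}  = {e,f} ∪ {a}
  {b,c,d}  = {c,d} ∪ {b,d}
  {b,c,f}  = {b,f} ∪ {c}
  {b,d,e}  = {e} ∪ {b,d}
  {b,d,f}  = S∖{a,c,e}
  {b,e,f}  = {e,f} ∪ {b,f}
  {d,e,f}  = {e,f} ∪ {d}
  {a,b,c,e}  = {a,b} ∪ {a,c,e}
  {a,b,c,f}  = {a,b} ∪ {c,f}
  {a,b,d,f}  = S∖{c,e}
  {a,c,d,f}  = {a} ∪ {c,d,f}
  {b,c,d,e}  = {c,d,e} ∪ {b,d}
  {b,c,e,f}  = {b,f} ∪ {c,e,f}
  {b,d,e,f}  = {e,f} ∪ {b,d}
  — 59 sets.
Iteration 5 adds 5:
  {b,c}  = {b} ∪ {c}
  {b,e}  = S∖{a,c,d,f}
  {a,d,f}  = {a,f} ∪ {a,d}
  {b,c,e}  = {b} ∪ {c,e}
  {a,d,e,f}  = {e,f} ∪ {a,d}
  — 64 sets.
Iteration 6: closed — nothing new.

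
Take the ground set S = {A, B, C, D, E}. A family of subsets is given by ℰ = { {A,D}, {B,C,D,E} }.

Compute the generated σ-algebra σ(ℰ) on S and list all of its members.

Answer: σ(ℰ) = { ∅, {A}, {D}, {A,D}, {B,C,E}, {A,B,C,E}, {B,C,D,E}, S }

Working:
Begin from { ∅, {A,D}, {B,C,D,E}, S } (that is, ℰ plus ∅ and S).
Step 1 adds 2:
  {A}  = ᶜ of {B,C,D,E}
  {B,C,E}  = ᶜ of {A,D}
  — 6 sets.
Step 2: 1 new —
  {A,B,C,E}  = {B,C,E} ∪ {A}
  — 7 sets.
Step 3. New:
  {D}  = ᶜ of {A,B,C,E}
  — 8 sets.
After Step 4 the family is unchanged; done.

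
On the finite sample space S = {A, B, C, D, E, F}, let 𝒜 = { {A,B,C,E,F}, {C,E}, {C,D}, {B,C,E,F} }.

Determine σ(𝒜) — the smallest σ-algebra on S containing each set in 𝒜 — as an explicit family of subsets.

Seed the family with 𝒜 together with ∅ and S: { {}, {C,D}, {C,E}, {B,C,E,F}, {A,B,C,E,F}, S }.
Iteration 1: +6 →
  {D}  = S∖{A,B,C,E,F}
  {A,D}  = S∖{B,C,E,F}
  {C,D,E}  = {C,D} ∪ {C,E}
  {A,B,D,F}  = S∖{C,E}
  {A,B,E,F}  = S∖{C,D}
  {B,C,D,E,F}  = {C,D} ∪ {B,C,E,F}
  — 12 sets.
Iteration 2: 6 new —
  {A}  = S∖{B,C,D,E,F}
  {A,B,F}  = S∖{C,D,E}
  {A,C,D}  = {C,D} ∪ {A,D}
  {A,C,D,E}  = {C,D,E} ∪ {A,D}
  {A,B,C,D,F}  = {C,D} ∪ {A,B,D,F}
  {A,B,D,E,F}  = {A,B,D,F} ∪ {A,B,E,F}
  — 18 sets.
Iteration 3 (5 new):
  {C}  = S∖{A,B,D,E,F}
  {E}  = S∖{A,B,C,D,F}
  {B,F}  = S∖{A,C,D,E}
  {A,C,E}  = {A} ∪ {C,E}
  {B,E,F}  = S∖{A,C,D}
  — 23 sets.
Iteration 4. New:
  {A,C}  = {C} ∪ {A}
  {A,E}  = {E} ∪ {A}
  {D,E}  = {E} ∪ {D}
  {A,D,E}  = {E} ∪ {A,D}
  {B,C,F}  = {B,F} ∪ {C}
  {B,D,F}  = S∖{A,C,E}
  {A,B,C,F}  = {C} ∪ {A,B,F}
  {B,C,D,F}  = {C,D} ∪ {B,F}
  {B,D,E,F}  = {B,E,F} ∪ {D}
  — 32 sets.
Iteration 5: already closed under ᶜ and ∪.

σ(𝒜) = { {}, {A}, {C}, {D}, {E}, {A,C}, {A,D}, {A,E}, {B,F}, {C,D}, {C,E}, {D,E}, {A,B,F}, {A,C,D}, {A,C,E}, {A,D,E}, {B,C,F}, {B,D,F}, {B,E,F}, {C,D,E}, {A,B,C,F}, {A,B,D,F}, {A,B,E,F}, {A,C,D,E}, {B,C,D,F}, {B,C,E,F}, {B,D,E,F}, {A,B,C,D,F}, {A,B,C,E,F}, {A,B,D,E,F}, {B,C,D,E,F}, S }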